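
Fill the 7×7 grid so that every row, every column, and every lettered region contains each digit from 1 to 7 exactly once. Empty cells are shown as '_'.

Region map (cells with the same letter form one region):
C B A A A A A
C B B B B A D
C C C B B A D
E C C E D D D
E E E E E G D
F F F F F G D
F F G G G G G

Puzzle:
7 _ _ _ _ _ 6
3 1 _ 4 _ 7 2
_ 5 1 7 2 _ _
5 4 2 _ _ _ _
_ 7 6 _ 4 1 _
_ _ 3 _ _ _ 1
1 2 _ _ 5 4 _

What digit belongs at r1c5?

1

r1c2 = 3: row 1 has {6,7}; col 2 has {1,2,4,5,7}; region has {1,2,4,7} → only 3 remains.
r1c5 = 1: row 1 has {3,6,7}; col 5 has {2,4,5}; region has {6,7} → only 1 remains.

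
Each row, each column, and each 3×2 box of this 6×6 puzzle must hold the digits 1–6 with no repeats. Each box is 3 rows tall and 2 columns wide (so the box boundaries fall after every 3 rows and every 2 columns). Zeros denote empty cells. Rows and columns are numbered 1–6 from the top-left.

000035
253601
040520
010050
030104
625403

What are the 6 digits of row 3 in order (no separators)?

row 1, column 1 = 1: row 1 has {3,5}; col 1 has {2,6}; box has {2,4,5} → only 1 remains.
row 1, column 2 = 6: row 1 has {1,3,5}; col 2 has {1,2,3,4,5}; box has {1,2,4,5} → only 6 remains.
row 1, column 4 = 2: row 1 has {1,3,5,6}; col 4 has {1,4,5,6}; box has {3,5,6} → only 2 remains.
row 2, column 5 = 4: row 2 has {1,2,3,5,6}; col 5 has {2,3,5}; box has {1,2,3,5} → only 4 remains.
row 3, column 1 = 3: row 3 has {2,4,5}; col 1 has {1,2,6}; box has {1,2,4,5,6} → only 3 remains.
row 3, column 3 = 1: row 3 has {2,3,4,5}; col 3 has {3,5}; box has {2,3,5,6} → only 1 remains.
row 3, column 6 = 6: row 3 has {1,2,3,4,5}; col 6 has {1,3,4,5}; box has {1,2,3,4,5} → only 6 remains.

341526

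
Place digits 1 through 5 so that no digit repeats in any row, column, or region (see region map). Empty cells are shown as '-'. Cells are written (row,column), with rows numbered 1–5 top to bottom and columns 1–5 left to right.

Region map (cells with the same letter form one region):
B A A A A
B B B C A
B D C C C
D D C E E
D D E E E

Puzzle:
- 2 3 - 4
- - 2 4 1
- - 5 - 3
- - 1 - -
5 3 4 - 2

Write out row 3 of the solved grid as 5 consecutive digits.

41523

(1,1) = 1: row 1 has {2,3,4}; col 1 has {5}; region has {2} → only 1 remains.
(1,4) = 5: row 1 has {1,2,3,4}; col 4 has {4}; region has {1,2,3,4} → only 5 remains.
(2,1) = 3: row 2 has {1,2,4}; col 1 has {1,5}; region has {1,2} → only 3 remains.
(2,2) = 5: row 2 has {1,2,3,4}; col 2 has {2,3}; region has {1,2,3} → only 5 remains.
(3,1) = 4: row 3 has {3,5}; col 1 has {1,3,5}; region has {1,2,3,5} → only 4 remains.
(3,2) = 1: row 3 has {3,4,5}; col 2 has {2,3,5}; region has {3,5} → only 1 remains.
(3,4) = 2: row 3 has {1,3,4,5}; col 4 has {4,5}; region has {1,3,4,5} → only 2 remains.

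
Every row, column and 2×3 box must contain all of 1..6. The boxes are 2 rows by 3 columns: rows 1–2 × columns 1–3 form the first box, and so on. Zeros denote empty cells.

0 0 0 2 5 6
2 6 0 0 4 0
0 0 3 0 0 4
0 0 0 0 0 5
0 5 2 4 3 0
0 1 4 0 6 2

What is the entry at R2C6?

R1C3 = 1: row 1 has {2,5,6}; col 3 has {2,3,4}; box has {2,6} → only 1 remains.
R2C3 = 5: row 2 has {2,4,6}; col 3 has {1,2,3,4}; box has {1,2,6} → only 5 remains.
R3C2 = 2: row 3 has {3,4}; col 2 has {1,5,6}; box has {3} → only 2 remains.
R3C5 = 1: row 3 has {2,3,4}; col 5 has {3,4,5,6}; box has {4,5} → only 1 remains.
R4C2 = 4: row 4 has {5}; col 2 has {1,2,5,6}; box has {2,3} → only 4 remains.
R4C3 = 6: row 4 has {4,5}; col 3 has {1,2,3,4,5}; box has {2,3,4} → only 6 remains.
R4C4 = 3: row 4 has {4,5,6}; col 4 has {2,4}; box has {1,4,5} → only 3 remains.
R4C5 = 2: row 4 has {3,4,5,6}; col 5 has {1,3,4,5,6}; box has {1,3,4,5} → only 2 remains.
R5C1 = 6: row 5 has {2,3,4,5}; col 1 has {2}; box has {1,2,4,5} → only 6 remains.
R5C6 = 1: row 5 has {2,3,4,5,6}; col 6 has {2,4,5,6}; box has {2,3,4,6} → only 1 remains.
R6C1 = 3: row 6 has {1,2,4,6}; col 1 has {2,6}; box has {1,2,4,5,6} → only 3 remains.
R6C4 = 5: row 6 has {1,2,3,4,6}; col 4 has {2,3,4}; box has {1,2,3,4,6} → only 5 remains.
R1C1 = 4: row 1 has {1,2,5,6}; col 1 has {2,3,6}; box has {1,2,5,6} → only 4 remains.
R1C2 = 3: row 1 has {1,2,4,5,6}; col 2 has {1,2,4,5,6}; box has {1,2,4,5,6} → only 3 remains.
R2C4 = 1: row 2 has {2,4,5,6}; col 4 has {2,3,4,5}; box has {2,4,5,6} → only 1 remains.
R2C6 = 3: row 2 has {1,2,4,5,6}; col 6 has {1,2,4,5,6}; box has {1,2,4,5,6} → only 3 remains.

3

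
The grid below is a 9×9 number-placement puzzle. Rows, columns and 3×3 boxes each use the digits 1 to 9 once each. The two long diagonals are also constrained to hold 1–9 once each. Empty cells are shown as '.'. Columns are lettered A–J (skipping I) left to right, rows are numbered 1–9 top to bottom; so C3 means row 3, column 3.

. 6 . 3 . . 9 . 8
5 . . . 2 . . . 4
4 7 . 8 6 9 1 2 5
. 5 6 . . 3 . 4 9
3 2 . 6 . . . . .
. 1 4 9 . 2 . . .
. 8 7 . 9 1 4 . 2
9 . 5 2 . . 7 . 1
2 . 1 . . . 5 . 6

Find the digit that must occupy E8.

A1 = 1: row 1 has {3,6,8,9}; col 1 has {2,3,4,5,9}; box has {4,5,6,7}; main diagonal has {2,4,6} → only 1 remains.
C1 = 2: row 1 has {1,3,6,8,9}; col 3 has {1,4,5,6,7}; box has {1,4,5,6,7} → only 2 remains.
H1 = 7: row 1 has {1,2,3,6,8,9}; col 8 has {2,4}; box has {1,2,4,5,8,9} → only 7 remains.
F2 = 7: row 2 has {2,4,5}; col 6 has {1,2,3,9}; box has {2,3,6,8,9} → only 7 remains.
H2 = 6: row 2 has {2,4,5,7}; col 8 has {2,4,7}; box has {1,2,4,5,7,8,9}; anti-diagonal has {1,2,3,7,8,9} → only 6 remains.
C3 = 3: row 3 has {1,2,4,5,6,7,8,9}; col 3 has {1,2,4,5,6,7}; box has {1,2,4,5,6,7}; main diagonal has {1,2,4,6} → only 3 remains.
D4 = 7: row 4 has {3,4,5,6,9}; col 4 has {2,3,6,8,9}; box has {2,3,6,9}; main diagonal has {1,2,3,4,6} → only 7 remains.
E5 = 5: row 5 has {2,3,6}; col 5 has {2,6,9}; box has {2,3,6,7,9}; main diagonal has {1,2,3,4,6,7}; anti-diagonal has {1,2,3,6,7,8,9} → only 5 remains.
G5 = 8: row 5 has {2,3,5,6}; col 7 has {1,4,5,7,9}; box has {4,9} → only 8 remains.
H5 = 1: row 5 has {2,3,5,6,8}; col 8 has {2,4,6,7}; box has {4,8,9} → only 1 remains.
J5 = 7: row 5 has {1,2,3,5,6,8}; col 9 has {1,2,4,5,6,8,9}; box has {1,4,8,9} → only 7 remains.
E6 = 8: row 6 has {1,2,4,9}; col 5 has {2,5,6,9}; box has {2,3,5,6,7,9} → only 8 remains.
J6 = 3: row 6 has {1,2,4,8,9}; col 9 has {1,2,4,5,6,7,8,9}; box has {1,4,7,8,9} → only 3 remains.
A7 = 6: row 7 has {1,2,4,7,8,9}; col 1 has {1,2,3,4,5,9}; box has {1,2,5,7,8,9} → only 6 remains.
D7 = 5: row 7 has {1,2,4,6,7,8,9}; col 4 has {2,3,6,7,8,9}; box has {1,2,9} → only 5 remains.
H7 = 3: row 7 has {1,2,4,5,6,7,8,9}; col 8 has {1,2,4,6,7}; box has {1,2,4,5,6,7} → only 3 remains.
B8 = 4: row 8 has {1,2,5,7,9}; col 2 has {1,2,5,6,7,8}; box has {1,2,5,6,7,8,9}; anti-diagonal has {1,2,3,5,6,7,8,9} → only 4 remains.
E8 = 3: row 8 has {1,2,4,5,7,9}; col 5 has {2,5,6,8,9}; box has {1,2,5,9} → only 3 remains.

3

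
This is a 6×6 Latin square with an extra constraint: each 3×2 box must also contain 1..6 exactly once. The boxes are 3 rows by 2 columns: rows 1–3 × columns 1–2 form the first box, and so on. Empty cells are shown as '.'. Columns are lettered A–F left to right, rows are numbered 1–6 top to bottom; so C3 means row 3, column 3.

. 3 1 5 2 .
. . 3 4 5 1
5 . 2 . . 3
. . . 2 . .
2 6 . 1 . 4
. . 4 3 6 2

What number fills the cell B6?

5

F1 = 6: row 1 has {1,2,3,5}; col 6 has {1,2,3,4}; box has {1,2,3,5} → only 6 remains.
A2 = 6: row 2 has {1,3,4,5}; col 1 has {2,5}; box has {3,5} → only 6 remains.
B2 = 2: row 2 has {1,3,4,5,6}; col 2 has {3,6}; box has {3,5,6} → only 2 remains.
D3 = 6: row 3 has {2,3,5}; col 4 has {1,2,3,4,5}; box has {1,2,3,4,5} → only 6 remains.
E3 = 4: row 3 has {2,3,5,6}; col 5 has {2,5,6}; box has {1,2,3,5,6} → only 4 remains.
F4 = 5: row 4 has {2}; col 6 has {1,2,3,4,6}; box has {2,4,6} → only 5 remains.
C5 = 5: row 5 has {1,2,4,6}; col 3 has {1,2,3,4}; box has {1,2,3,4} → only 5 remains.
E5 = 3: row 5 has {1,2,4,5,6}; col 5 has {2,4,5,6}; box has {2,4,5,6} → only 3 remains.
A6 = 1: row 6 has {2,3,4,6}; col 1 has {2,5,6}; box has {2,6} → only 1 remains.
B6 = 5: row 6 has {1,2,3,4,6}; col 2 has {2,3,6}; box has {1,2,6} → only 5 remains.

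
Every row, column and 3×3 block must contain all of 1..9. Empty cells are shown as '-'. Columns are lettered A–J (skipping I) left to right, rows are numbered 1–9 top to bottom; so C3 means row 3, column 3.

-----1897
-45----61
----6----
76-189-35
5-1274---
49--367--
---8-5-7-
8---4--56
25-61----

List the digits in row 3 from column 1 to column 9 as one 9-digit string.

187963524

C4 = 2 (sole candidate).
G4 = 4 (sole candidate).
H5 = 8 (sole candidate).
J5 = 9 (sole candidate).
C6 = 8 (sole candidate).
D6 = 5 (sole candidate).
J6 = 2 (sole candidate).
H9 = 4 (sole candidate).
H3 = 2: row 3 has {6}; col 8 has {3,4,5,6,7,8,9}; box has {1,6,7,8,9} → only 2 remains.
B5 = 3 (sole candidate).
G5 = 6 (sole candidate).
H6 = 1 (sole candidate).
B7 = 1 (sole candidate).
J7 = 3 (sole candidate).
B8 = 7 (sole candidate).
G9 = 9 (sole candidate).
J9 = 8 (sole candidate).
B1 = 2 (sole candidate).
E1 = 5 (sole candidate).
G2 = 3 (sole candidate).
B3 = 8: row 3 has {2,6}; col 2 has {1,2,3,4,5,6,7,9}; box has {2,4,5} → only 8 remains.
G3 = 5: row 3 has {2,6,8}; col 7 has {3,4,6,7,8,9}; box has {1,2,3,6,7,8,9} → only 5 remains.
J3 = 4: row 3 has {2,5,6,8}; col 9 has {1,2,3,5,6,7,8,9}; box has {1,2,3,5,6,7,8,9} → only 4 remains.
G7 = 2 (sole candidate).
G8 = 1 (sole candidate).
C9 = 3 (sole candidate).
F9 = 7 (sole candidate).
C1 = 6 (sole candidate).
A2 = 9 (sole candidate).
D2 = 7 (sole candidate).
E2 = 2 (sole candidate).
F2 = 8 (sole candidate).
C3 = 7: row 3 has {2,4,5,6,8}; col 3 has {1,2,3,5,6,8}; box has {2,4,5,6,8,9} → only 7 remains.
F3 = 3: row 3 has {2,4,5,6,7,8}; col 6 has {1,4,5,6,7,8,9}; box has {1,2,5,6,7,8} → only 3 remains.
A7 = 6 (sole candidate).
E7 = 9 (sole candidate).
C8 = 9 (sole candidate).
D8 = 3 (sole candidate).
F8 = 2 (sole candidate).
A1 = 3 (sole candidate).
D1 = 4 (sole candidate).
A3 = 1: row 3 has {2,3,4,5,6,7,8}; col 1 has {2,3,4,5,6,7,8,9}; box has {2,3,4,5,6,7,8,9} → only 1 remains.
D3 = 9: row 3 has {1,2,3,4,5,6,7,8}; col 4 has {1,2,3,4,5,6,7,8}; box has {1,2,3,4,5,6,7,8} → only 9 remains.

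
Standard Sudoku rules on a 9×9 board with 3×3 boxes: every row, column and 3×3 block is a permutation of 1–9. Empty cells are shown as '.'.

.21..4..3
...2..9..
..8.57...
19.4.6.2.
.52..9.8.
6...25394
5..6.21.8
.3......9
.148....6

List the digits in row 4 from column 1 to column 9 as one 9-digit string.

193486725

row 1, column 4 = 9 (sole candidate).
row 6, column 3 = 7 (sole candidate).
row 6, column 4 = 1 (sole candidate).
row 7, column 2 = 7 (sole candidate).
row 7, column 3 = 9 (sole candidate).
row 8, column 3 = 6 (sole candidate).
row 8, column 6 = 1 (sole candidate).
row 9, column 1 = 2 (sole candidate).
row 9, column 6 = 3 (sole candidate).
row 1, column 1 = 7 (sole candidate).
row 2, column 6 = 8 (sole candidate).
row 3, column 4 = 3 (sole candidate).
row 4, column 3 = 3: row 4 has {1,2,4,6,9}; col 3 has {1,2,4,6,7,8,9}; box has {1,2,5,6,7,9} → only 3 remains.
row 5, column 1 = 4 (sole candidate).
row 5, column 4 = 7 (sole candidate).
row 5, column 5 = 3 (sole candidate).
row 5, column 7 = 6 (sole candidate).
row 5, column 9 = 1 (sole candidate).
row 6, column 2 = 8 (sole candidate).
row 7, column 5 = 4 (sole candidate).
row 7, column 8 = 3 (sole candidate).
row 8, column 1 = 8 (sole candidate).
row 8, column 4 = 5 (sole candidate).
row 8, column 5 = 7 (sole candidate).
row 8, column 8 = 4 (sole candidate).
row 9, column 5 = 9 (sole candidate).
row 1, column 5 = 6 (sole candidate).
row 1, column 8 = 5 (sole candidate).
row 2, column 1 = 3 (sole candidate).
row 2, column 3 = 5 (sole candidate).
row 2, column 5 = 1 (sole candidate).
row 2, column 9 = 7 (sole candidate).
row 3, column 1 = 9 (sole candidate).
row 3, column 9 = 2 (sole candidate).
row 4, column 5 = 8: row 4 has {1,2,3,4,6,9}; col 5 has {1,2,3,4,5,6,7,9}; box has {1,2,3,4,5,6,7,9} → only 8 remains.
row 4, column 9 = 5: row 4 has {1,2,3,4,6,8,9}; col 9 has {1,2,3,4,6,7,8,9}; box has {1,2,3,4,6,8,9} → only 5 remains.
row 8, column 7 = 2 (sole candidate).
row 9, column 8 = 7 (sole candidate).
row 1, column 7 = 8 (sole candidate).
row 2, column 8 = 6 (sole candidate).
row 3, column 7 = 4 (sole candidate).
row 3, column 8 = 1 (sole candidate).
row 4, column 7 = 7: row 4 has {1,2,3,4,5,6,8,9}; col 7 has {1,2,3,4,6,8,9}; box has {1,2,3,4,5,6,8,9} → only 7 remains.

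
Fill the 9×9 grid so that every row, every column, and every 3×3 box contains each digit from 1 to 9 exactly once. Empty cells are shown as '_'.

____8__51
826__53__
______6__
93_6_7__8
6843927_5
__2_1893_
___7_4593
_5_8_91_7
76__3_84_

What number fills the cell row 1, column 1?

row 2, column 8 = 7: row 2 has {2,3,5,6,8}; col 8 has {3,4,5,9}; box has {1,3,5,6} → only 7 remains.
row 5, column 8 = 1: row 5 has {2,3,4,5,6,7,8,9}; col 8 has {3,4,5,7,9}; box has {3,5,7,8,9} → only 1 remains.
row 6, column 1 = 5: row 6 has {1,2,3,8,9}; col 1 has {6,7,8,9}; box has {2,3,4,6,8,9} → only 5 remains.
row 6, column 2 = 7: row 6 has {1,2,3,5,8,9}; col 2 has {2,3,5,6,8}; box has {2,3,4,5,6,8,9} → only 7 remains.
row 6, column 4 = 4: row 6 has {1,2,3,5,7,8,9}; col 4 has {3,6,7,8}; box has {1,2,3,6,7,8,9} → only 4 remains.
row 6, column 9 = 6: row 6 has {1,2,3,4,5,7,8,9}; col 9 has {1,3,5,7,8}; box has {1,3,5,7,8,9} → only 6 remains.
row 7, column 2 = 1: row 7 has {3,4,5,7,9}; col 2 has {2,3,5,6,7,8}; box has {5,6,7} → only 1 remains.
row 7, column 3 = 8: row 7 has {1,3,4,5,7,9}; col 3 has {2,4,6}; box has {1,5,6,7} → only 8 remains.
row 8, column 3 = 3: row 8 has {1,5,7,8,9}; col 3 has {2,4,6,8}; box has {1,5,6,7,8} → only 3 remains.
row 9, column 3 = 9: row 9 has {3,4,6,7,8}; col 3 has {2,3,4,6,8}; box has {1,3,5,6,7,8} → only 9 remains.
row 9, column 6 = 1: row 9 has {3,4,6,7,8,9}; col 6 has {2,4,5,7,8,9}; box has {3,4,7,8,9} → only 1 remains.
row 9, column 9 = 2: row 9 has {1,3,4,6,7,8,9}; col 9 has {1,3,5,6,7,8}; box has {1,3,4,5,7,8,9} → only 2 remains.
row 1, column 3 = 7: row 1 has {1,5,8}; col 3 has {2,3,4,6,8,9}; box has {2,6,8} → only 7 remains.
row 2, column 5 = 4: row 2 has {2,3,5,6,7,8}; col 5 has {1,3,8,9}; box has {5,8} → only 4 remains.
row 2, column 9 = 9: row 2 has {2,3,4,5,6,7,8}; col 9 has {1,2,3,5,6,7,8}; box has {1,3,5,6,7} → only 9 remains.
row 3, column 6 = 3: row 3 has {6}; col 6 has {1,2,4,5,7,8,9}; box has {4,5,8} → only 3 remains.
row 3, column 9 = 4: row 3 has {3,6}; col 9 has {1,2,3,5,6,7,8,9}; box has {1,3,5,6,7,9} → only 4 remains.
row 4, column 3 = 1: row 4 has {3,6,7,8,9}; col 3 has {2,3,4,6,7,8,9}; box has {2,3,4,5,6,7,8,9} → only 1 remains.
row 4, column 5 = 5: row 4 has {1,3,6,7,8,9}; col 5 has {1,3,4,8,9}; box has {1,2,3,4,6,7,8,9} → only 5 remains.
row 4, column 8 = 2: row 4 has {1,3,5,6,7,8,9}; col 8 has {1,3,4,5,7,9}; box has {1,3,5,6,7,8,9} → only 2 remains.
row 7, column 1 = 2: row 7 has {1,3,4,5,7,8,9}; col 1 has {5,6,7,8,9}; box has {1,3,5,6,7,8,9} → only 2 remains.
row 7, column 5 = 6: row 7 has {1,2,3,4,5,7,8,9}; col 5 has {1,3,4,5,8,9}; box has {1,3,4,7,8,9} → only 6 remains.
row 8, column 1 = 4: row 8 has {1,3,5,7,8,9}; col 1 has {2,5,6,7,8,9}; box has {1,2,3,5,6,7,8,9} → only 4 remains.
row 8, column 5 = 2: row 8 has {1,3,4,5,7,8,9}; col 5 has {1,3,4,5,6,8,9}; box has {1,3,4,6,7,8,9} → only 2 remains.
row 8, column 8 = 6: row 8 has {1,2,3,4,5,7,8,9}; col 8 has {1,2,3,4,5,7,9}; box has {1,2,3,4,5,7,8,9} → only 6 remains.
row 9, column 4 = 5: row 9 has {1,2,3,4,6,7,8,9}; col 4 has {3,4,6,7,8}; box has {1,2,3,4,6,7,8,9} → only 5 remains.
row 1, column 1 = 3: row 1 has {1,5,7,8}; col 1 has {2,4,5,6,7,8,9}; box has {2,6,7,8} → only 3 remains.

3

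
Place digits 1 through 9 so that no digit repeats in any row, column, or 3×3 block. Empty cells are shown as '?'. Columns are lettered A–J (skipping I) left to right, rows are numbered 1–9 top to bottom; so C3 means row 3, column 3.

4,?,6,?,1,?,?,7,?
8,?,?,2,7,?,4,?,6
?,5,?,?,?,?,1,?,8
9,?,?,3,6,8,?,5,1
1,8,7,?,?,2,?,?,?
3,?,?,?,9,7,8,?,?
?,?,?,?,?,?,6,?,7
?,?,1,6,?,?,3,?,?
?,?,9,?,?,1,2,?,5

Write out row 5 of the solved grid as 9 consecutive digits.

C2 = 3 (sole candidate).
H2 = 9 (sole candidate).
C3 = 2 (sole candidate).
H3 = 3 (sole candidate).
C4 = 4 (sole candidate).
G4 = 7 (sole candidate).
G5 = 9: row 5 has {1,2,7,8}; col 7 has {1,2,3,4,6,7,8}; box has {1,5,7,8} → only 9 remains.
C6 = 5 (sole candidate).
C7 = 8 (sole candidate).
B1 = 9 (sole candidate).
G1 = 5 (sole candidate).
J1 = 2 (sole candidate).
B2 = 1 (sole candidate).
F2 = 5 (sole candidate).
A3 = 7 (sole candidate).
E3 = 4 (sole candidate).
B4 = 2 (sole candidate).
E5 = 5: row 5 has {1,2,7,8,9}; col 5 has {1,4,6,7,9}; box has {2,3,6,7,8,9} → only 5 remains.
B6 = 6 (sole candidate).
J6 = 4 (sole candidate).
J8 = 9 (sole candidate).
A9 = 6 (sole candidate).
D1 = 8 (sole candidate).
F1 = 3 (sole candidate).
D3 = 9 (sole candidate).
F3 = 6 (sole candidate).
D5 = 4: row 5 has {1,2,5,7,8,9}; col 4 has {2,3,6,8,9}; box has {2,3,5,6,7,8,9} → only 4 remains.
H5 = 6: row 5 has {1,2,4,5,7,8,9}; col 8 has {3,5,7,9}; box has {1,4,5,7,8,9} → only 6 remains.
J5 = 3: row 5 has {1,2,4,5,6,7,8,9}; col 9 has {1,2,4,5,6,7,8,9}; box has {1,4,5,6,7,8,9} → only 3 remains.

187452963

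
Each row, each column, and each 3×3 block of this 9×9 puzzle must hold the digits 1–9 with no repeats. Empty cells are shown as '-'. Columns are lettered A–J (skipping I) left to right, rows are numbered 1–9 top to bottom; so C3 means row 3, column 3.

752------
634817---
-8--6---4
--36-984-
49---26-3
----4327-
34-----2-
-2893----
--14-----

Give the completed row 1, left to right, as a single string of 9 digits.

D1 = 3: row 1 has {2,5,7}; col 4 has {4,6,8,9}; box has {1,6,7,8} → only 3 remains.
E1 = 9: row 1 has {2,3,5,7}; col 5 has {1,3,4,6}; box has {1,3,6,7,8} → only 9 remains.
F1 = 4: row 1 has {2,3,5,7,9}; col 6 has {2,3,7,9}; box has {1,3,6,7,8,9} → only 4 remains.
G1 = 1: row 1 has {2,3,4,5,7,9}; col 7 has {2,6,8}; box has {4} → only 1 remains.
C3 = 9 (sole candidate).
F3 = 5 (sole candidate).
H3 = 3 (sole candidate).
A8 = 5 (sole candidate).
A9 = 9 (sole candidate).
A3 = 1 (sole candidate).
D3 = 2 (sole candidate).
G3 = 7 (sole candidate).
A4 = 2 (sole candidate).
A6 = 8 (sole candidate).
G8 = 4 (sole candidate).
J2 = 2 (hidden single in row 2).
E5 = 8 (hidden single in row 5).
J6 = 9 (hidden single in row 6).
G7 = 9 (hidden single in row 7).
G2 = 5 (sole candidate).
H2 = 9 (sole candidate).
G9 = 3 (sole candidate).
J8 = 7 (hidden single in row 8).
E9 = 2 (hidden single in row 9).
B9 = 7 (hidden single in row 9).
B4 = 1 (sole candidate).
J4 = 5 (sole candidate).
H5 = 1 (sole candidate).
B6 = 6 (sole candidate).
C6 = 5 (sole candidate).
D6 = 1 (sole candidate).
C7 = 6 (sole candidate).
H8 = 6 (sole candidate).
J9 = 8 (sole candidate).
H1 = 8: row 1 has {1,2,3,4,5,7,9}; col 8 has {1,2,3,4,6,7,9}; box has {1,2,3,4,5,7,9} → only 8 remains.
J1 = 6: row 1 has {1,2,3,4,5,7,8,9}; col 9 has {2,3,4,5,7,8,9}; box has {1,2,3,4,5,7,8,9} → only 6 remains.

752394186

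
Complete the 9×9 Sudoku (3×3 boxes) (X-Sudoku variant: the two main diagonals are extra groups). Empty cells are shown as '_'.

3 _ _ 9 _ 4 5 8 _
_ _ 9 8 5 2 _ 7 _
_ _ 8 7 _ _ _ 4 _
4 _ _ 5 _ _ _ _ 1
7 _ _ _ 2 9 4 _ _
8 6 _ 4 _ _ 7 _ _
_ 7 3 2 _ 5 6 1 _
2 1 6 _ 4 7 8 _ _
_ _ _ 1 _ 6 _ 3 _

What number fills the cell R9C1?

5

R1C2 = 2 (sole candidate).
R1C9 = 6 (sole candidate).
R2C2 = 4 (sole candidate).
R2C9 = 3 (sole candidate).
R3C2 = 5 (sole candidate).
R3C7 = 9 (sole candidate).
R3C9 = 2 (sole candidate).
R4C3 = 2 (sole candidate).
R4C6 = 8 (sole candidate).
R4C7 = 3 (sole candidate).
R5C2 = 3 (sole candidate).
R5C4 = 6 (sole candidate).
R5C8 = 5 (sole candidate).
R5C9 = 8 (sole candidate).
R6C6 = 1 (sole candidate).
R6C9 = 9 (sole candidate).
R7C1 = 9 (sole candidate).
R7C5 = 8 (sole candidate).
R7C9 = 4 (sole candidate).
R8C4 = 3 (sole candidate).
R8C8 = 9 (sole candidate).
R8C9 = 5 (sole candidate).
R9C1 = 5: row 9 has {1,3,6}; col 1 has {2,3,4,7,8,9}; box has {1,2,3,6,7,9}; anti-diagonal has {1,2,3,4,6,7,8,9} → only 5 remains.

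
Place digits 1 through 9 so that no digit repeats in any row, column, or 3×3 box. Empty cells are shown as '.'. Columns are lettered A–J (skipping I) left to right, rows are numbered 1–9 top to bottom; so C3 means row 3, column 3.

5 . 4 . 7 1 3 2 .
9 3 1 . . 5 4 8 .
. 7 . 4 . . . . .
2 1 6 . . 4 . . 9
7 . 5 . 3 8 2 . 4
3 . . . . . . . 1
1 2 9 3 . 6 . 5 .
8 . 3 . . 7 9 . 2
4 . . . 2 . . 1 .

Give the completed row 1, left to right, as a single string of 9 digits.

584971326

J1 = 6: row 1 has {1,2,3,4,5,7}; col 9 has {1,2,4,9}; box has {2,3,4,8} → only 6 remains.
E2 = 6: row 2 has {1,3,4,5,8,9}; col 5 has {2,3,7}; box has {1,4,5,7} → only 6 remains.
J2 = 7: row 2 has {1,3,4,5,6,8,9}; col 9 has {1,2,4,6,9}; box has {2,3,4,6,8} → only 7 remains.
A3 = 6: row 3 has {4,7}; col 1 has {1,2,3,4,5,7,8,9}; box has {1,3,4,5,7,9} → only 6 remains.
H3 = 9: row 3 has {4,6,7}; col 8 has {1,2,5,8}; box has {2,3,4,6,7,8} → only 9 remains.
J3 = 5: row 3 has {4,6,7,9}; col 9 has {1,2,4,6,7,9}; box has {2,3,4,6,7,8,9} → only 5 remains.
E4 = 5: row 4 has {1,2,4,6,9}; col 5 has {2,3,6,7}; box has {3,4,8} → only 5 remains.
B5 = 9: row 5 has {2,3,4,5,7,8}; col 2 has {1,2,3,7}; box has {1,2,3,5,6,7} → only 9 remains.
H5 = 6: row 5 has {2,3,4,5,7,8,9}; col 8 has {1,2,5,8,9}; box has {1,2,4,9} → only 6 remains.
C6 = 8: row 6 has {1,3}; col 3 has {1,3,4,5,6,9}; box has {1,2,3,5,6,7,9} → only 8 remains.
E6 = 9: row 6 has {1,3,8}; col 5 has {2,3,5,6,7}; box has {3,4,5,8} → only 9 remains.
F6 = 2: row 6 has {1,3,8,9}; col 6 has {1,4,5,6,7,8}; box has {3,4,5,8,9} → only 2 remains.
H6 = 7: row 6 has {1,2,3,8,9}; col 8 has {1,2,5,6,8,9}; box has {1,2,4,6,9} → only 7 remains.
J7 = 8: row 7 has {1,2,3,5,6,9}; col 9 has {1,2,4,5,6,7,9}; box has {1,2,5,9} → only 8 remains.
H8 = 4: row 8 has {2,3,7,8,9}; col 8 has {1,2,5,6,7,8,9}; box has {1,2,5,8,9} → only 4 remains.
C9 = 7: row 9 has {1,2,4}; col 3 has {1,3,4,5,6,8,9}; box has {1,2,3,4,8,9} → only 7 remains.
F9 = 9: row 9 has {1,2,4,7}; col 6 has {1,2,4,5,6,7,8}; box has {2,3,6,7} → only 9 remains.
G9 = 6: row 9 has {1,2,4,7,9}; col 7 has {2,3,4,9}; box has {1,2,4,5,8,9} → only 6 remains.
J9 = 3: row 9 has {1,2,4,6,7,9}; col 9 has {1,2,4,5,6,7,8,9}; box has {1,2,4,5,6,8,9} → only 3 remains.
B1 = 8: row 1 has {1,2,3,4,5,6,7}; col 2 has {1,2,3,7,9}; box has {1,3,4,5,6,7,9} → only 8 remains.
D1 = 9: row 1 has {1,2,3,4,5,6,7,8}; col 4 has {3,4}; box has {1,4,5,6,7} → only 9 remains.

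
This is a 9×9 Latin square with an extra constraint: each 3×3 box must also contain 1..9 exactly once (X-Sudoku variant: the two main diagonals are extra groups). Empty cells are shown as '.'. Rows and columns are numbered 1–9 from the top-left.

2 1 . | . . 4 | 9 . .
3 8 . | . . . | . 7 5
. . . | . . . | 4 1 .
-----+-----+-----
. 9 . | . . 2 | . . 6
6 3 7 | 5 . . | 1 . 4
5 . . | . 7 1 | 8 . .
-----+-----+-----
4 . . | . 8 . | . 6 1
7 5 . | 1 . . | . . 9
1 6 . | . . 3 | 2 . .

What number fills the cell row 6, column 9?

row 2, column 7 = 6 (sole candidate).
row 3, column 1 = 9 (sole candidate).
row 3, column 2 = 7 (sole candidate).
row 4, column 1 = 8 (sole candidate).
row 5, column 5 = 9 (sole candidate).
row 5, column 6 = 8 (sole candidate).
row 5, column 8 = 2 (sole candidate).
row 6, column 9 = 3: row 6 has {1,5,7,8}; col 9 has {1,4,5,6,9}; box has {1,2,4,6,8} → only 3 remains.

3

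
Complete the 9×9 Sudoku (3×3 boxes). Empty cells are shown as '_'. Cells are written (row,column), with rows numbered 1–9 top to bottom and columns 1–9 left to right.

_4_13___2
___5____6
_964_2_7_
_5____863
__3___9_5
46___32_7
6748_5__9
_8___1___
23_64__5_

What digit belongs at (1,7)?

5

(1,7) = 5: row 1 has {1,2,3,4}; col 7 has {2,8,9}; box has {2,6,7} → only 5 remains.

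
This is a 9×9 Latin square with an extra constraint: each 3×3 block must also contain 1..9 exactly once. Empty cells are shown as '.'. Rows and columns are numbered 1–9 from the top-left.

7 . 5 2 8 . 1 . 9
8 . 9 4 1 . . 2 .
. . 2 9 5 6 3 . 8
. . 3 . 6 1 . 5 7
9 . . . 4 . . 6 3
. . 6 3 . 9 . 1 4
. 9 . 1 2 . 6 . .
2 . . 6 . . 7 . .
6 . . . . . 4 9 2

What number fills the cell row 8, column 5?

9

row 1, column 6 = 3 (sole candidate).
row 1, column 8 = 4 (sole candidate).
row 2, column 6 = 7 (sole candidate).
row 2, column 7 = 5 (sole candidate).
row 2, column 9 = 6 (sole candidate).
row 3, column 8 = 7 (sole candidate).
row 4, column 1 = 4 (sole candidate).
row 4, column 4 = 8 (sole candidate).
row 6, column 1 = 5 (sole candidate).
row 6, column 5 = 7 (sole candidate).
row 7, column 1 = 3 (sole candidate).
row 7, column 8 = 8 (sole candidate).
row 7, column 9 = 5 (sole candidate).
row 8, column 8 = 3 (sole candidate).
row 8, column 9 = 1 (sole candidate).
row 9, column 5 = 3 (sole candidate).
row 1, column 2 = 6 (sole candidate).
row 2, column 2 = 3 (sole candidate).
row 3, column 1 = 1 (sole candidate).
row 3, column 2 = 4 (sole candidate).
row 4, column 2 = 2 (sole candidate).
row 4, column 7 = 9 (sole candidate).
row 5, column 4 = 5 (sole candidate).
row 5, column 6 = 2 (sole candidate).
row 5, column 7 = 8 (sole candidate).
row 6, column 2 = 8 (sole candidate).
row 6, column 7 = 2 (sole candidate).
row 7, column 6 = 4 (sole candidate).
row 8, column 2 = 5 (sole candidate).
row 8, column 5 = 9: row 8 has {1,2,3,5,6,7}; col 5 has {1,2,3,4,5,6,7,8}; box has {1,2,3,4,6} → only 9 remains.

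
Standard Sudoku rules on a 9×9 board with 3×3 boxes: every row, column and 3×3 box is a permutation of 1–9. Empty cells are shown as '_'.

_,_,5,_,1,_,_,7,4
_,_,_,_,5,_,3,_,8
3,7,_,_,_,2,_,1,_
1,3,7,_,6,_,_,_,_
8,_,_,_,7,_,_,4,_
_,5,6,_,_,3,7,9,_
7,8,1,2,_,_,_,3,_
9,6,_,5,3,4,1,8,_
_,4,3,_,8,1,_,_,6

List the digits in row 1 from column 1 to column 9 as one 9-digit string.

r7c5 = 9: row 7 has {1,2,3,7,8}; col 5 has {1,3,5,6,7,8}; box has {1,2,3,4,5,8} → only 9 remains.
r7c6 = 6: row 7 has {1,2,3,7,8,9}; col 6 has {1,2,3,4}; box has {1,2,3,4,5,8,9} → only 6 remains.
r7c9 = 5: row 7 has {1,2,3,6,7,8,9}; col 9 has {4,6,8}; box has {1,3,6,8} → only 5 remains.
r8c3 = 2: row 8 has {1,3,4,5,6,8,9}; col 3 has {1,3,5,6,7}; box has {1,3,4,6,7,8,9} → only 2 remains.
r8c9 = 7: row 8 has {1,2,3,4,5,6,8,9}; col 9 has {4,5,6,8}; box has {1,3,5,6,8} → only 7 remains.
r9c1 = 5: row 9 has {1,3,4,6,8}; col 1 has {1,3,7,8,9}; box has {1,2,3,4,6,7,8,9} → only 5 remains.
r9c4 = 7: row 9 has {1,3,4,5,6,8}; col 4 has {2,5}; box has {1,2,3,4,5,6,8,9} → only 7 remains.
r9c8 = 2: row 9 has {1,3,4,5,6,7,8}; col 8 has {1,3,4,7,8,9}; box has {1,3,5,6,7,8} → only 2 remains.
r2c8 = 6: row 2 has {3,5,8}; col 8 has {1,2,3,4,7,8,9}; box has {1,3,4,7,8} → only 6 remains.
r3c5 = 4: row 3 has {1,2,3,7}; col 5 has {1,3,5,6,7,8,9}; box has {1,2,5} → only 4 remains.
r3c9 = 9: row 3 has {1,2,3,4,7}; col 9 has {4,5,6,7,8}; box has {1,3,4,6,7,8} → only 9 remains.
r4c8 = 5: row 4 has {1,3,6,7}; col 8 has {1,2,3,4,6,7,8,9}; box has {4,7,9} → only 5 remains.
r4c9 = 2: row 4 has {1,3,5,6,7}; col 9 has {4,5,6,7,8,9}; box has {4,5,7,9} → only 2 remains.
r5c3 = 9: row 5 has {4,7,8}; col 3 has {1,2,3,5,6,7}; box has {1,3,5,6,7,8} → only 9 remains.
r5c4 = 1: row 5 has {4,7,8,9}; col 4 has {2,5,7}; box has {3,6,7} → only 1 remains.
r5c6 = 5: row 5 has {1,4,7,8,9}; col 6 has {1,2,3,4,6}; box has {1,3,6,7} → only 5 remains.
r5c7 = 6: row 5 has {1,4,5,7,8,9}; col 7 has {1,3,7}; box has {2,4,5,7,9} → only 6 remains.
r5c9 = 3: row 5 has {1,4,5,6,7,8,9}; col 9 has {2,4,5,6,7,8,9}; box has {2,4,5,6,7,9} → only 3 remains.
r6c5 = 2: row 6 has {3,5,6,7,9}; col 5 has {1,3,4,5,6,7,8,9}; box has {1,3,5,6,7} → only 2 remains.
r6c9 = 1: row 6 has {2,3,5,6,7,9}; col 9 has {2,3,4,5,6,7,8,9}; box has {2,3,4,5,6,7,9} → only 1 remains.
r7c7 = 4: row 7 has {1,2,3,5,6,7,8,9}; col 7 has {1,3,6,7}; box has {1,2,3,5,6,7,8} → only 4 remains.
r9c7 = 9: row 9 has {1,2,3,4,5,6,7,8}; col 7 has {1,3,4,6,7}; box has {1,2,3,4,5,6,7,8} → only 9 remains.
r1c7 = 2: row 1 has {1,4,5,7}; col 7 has {1,3,4,6,7,9}; box has {1,3,4,6,7,8,9} → only 2 remains.
r2c3 = 4: row 2 has {3,5,6,8}; col 3 has {1,2,3,5,6,7,9}; box has {3,5,7} → only 4 remains.
r2c4 = 9: row 2 has {3,4,5,6,8}; col 4 has {1,2,5,7}; box has {1,2,4,5} → only 9 remains.
r2c6 = 7: row 2 has {3,4,5,6,8,9}; col 6 has {1,2,3,4,5,6}; box has {1,2,4,5,9} → only 7 remains.
r3c3 = 8: row 3 has {1,2,3,4,7,9}; col 3 has {1,2,3,4,5,6,7,9}; box has {3,4,5,7} → only 8 remains.
r3c4 = 6: row 3 has {1,2,3,4,7,8,9}; col 4 has {1,2,5,7,9}; box has {1,2,4,5,7,9} → only 6 remains.
r3c7 = 5: row 3 has {1,2,3,4,6,7,8,9}; col 7 has {1,2,3,4,6,7,9}; box has {1,2,3,4,6,7,8,9} → only 5 remains.
r4c7 = 8: row 4 has {1,2,3,5,6,7}; col 7 has {1,2,3,4,5,6,7,9}; box has {1,2,3,4,5,6,7,9} → only 8 remains.
r5c2 = 2: row 5 has {1,3,4,5,6,7,8,9}; col 2 has {3,4,5,6,7,8}; box has {1,3,5,6,7,8,9} → only 2 remains.
r6c1 = 4: row 6 has {1,2,3,5,6,7,9}; col 1 has {1,3,5,7,8,9}; box has {1,2,3,5,6,7,8,9} → only 4 remains.
r6c4 = 8: row 6 has {1,2,3,4,5,6,7,9}; col 4 has {1,2,5,6,7,9}; box has {1,2,3,5,6,7} → only 8 remains.
r1c1 = 6: row 1 has {1,2,4,5,7}; col 1 has {1,3,4,5,7,8,9}; box has {3,4,5,7,8} → only 6 remains.
r1c2 = 9: row 1 has {1,2,4,5,6,7}; col 2 has {2,3,4,5,6,7,8}; box has {3,4,5,6,7,8} → only 9 remains.
r1c4 = 3: row 1 has {1,2,4,5,6,7,9}; col 4 has {1,2,5,6,7,8,9}; box has {1,2,4,5,6,7,9} → only 3 remains.
r1c6 = 8: row 1 has {1,2,3,4,5,6,7,9}; col 6 has {1,2,3,4,5,6,7}; box has {1,2,3,4,5,6,7,9} → only 8 remains.

695318274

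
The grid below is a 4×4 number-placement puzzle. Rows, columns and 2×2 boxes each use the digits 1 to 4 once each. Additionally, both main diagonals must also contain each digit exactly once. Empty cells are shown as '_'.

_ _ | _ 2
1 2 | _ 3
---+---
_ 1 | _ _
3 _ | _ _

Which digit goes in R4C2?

R1C1 = 4 (sole candidate).
R1C2 = 3 (sole candidate).
R1C3 = 1 (sole candidate).
R2C3 = 4 (sole candidate).
R3C1 = 2 (sole candidate).
R3C3 = 3 (sole candidate).
R3C4 = 4 (sole candidate).
R4C2 = 4: row 4 has {3}; col 2 has {1,2,3}; box has {1,2,3} → only 4 remains.

4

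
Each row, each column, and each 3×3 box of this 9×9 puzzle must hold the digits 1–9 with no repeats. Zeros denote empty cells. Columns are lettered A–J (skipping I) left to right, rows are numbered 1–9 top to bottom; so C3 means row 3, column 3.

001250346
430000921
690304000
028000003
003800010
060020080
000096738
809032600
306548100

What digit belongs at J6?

A1 = 7: row 1 has {1,2,3,4,5,6}; col 1 has {3,4,6,8}; box has {1,3,4,6,9} → only 7 remains.
B1 = 8: row 1 has {1,2,3,4,5,6,7}; col 2 has {2,3,6,9}; box has {1,3,4,6,7,9} → only 8 remains.
F1 = 9: row 1 has {1,2,3,4,5,6,7,8}; col 6 has {2,4,6,8}; box has {2,3,4,5} → only 9 remains.
C2 = 5: row 2 has {1,2,3,4,9}; col 3 has {1,3,6,8,9}; box has {1,3,4,6,7,8,9} → only 5 remains.
F2 = 7: row 2 has {1,2,3,4,5,9}; col 6 has {2,4,6,8,9}; box has {2,3,4,5,9} → only 7 remains.
C3 = 2: row 3 has {3,4,6,9}; col 3 has {1,3,5,6,8,9}; box has {1,3,4,5,6,7,8,9} → only 2 remains.
F5 = 5: row 5 has {1,3,8}; col 6 has {2,4,6,7,8,9}; box has {2,8} → only 5 remains.
C7 = 4: row 7 has {3,6,7,8,9}; col 3 has {1,2,3,5,6,8,9}; box has {3,6,8,9} → only 4 remains.
D7 = 1: row 7 has {3,4,6,7,8,9}; col 4 has {2,3,5,8}; box has {2,3,4,5,6,8,9} → only 1 remains.
D8 = 7: row 8 has {2,3,6,8,9}; col 4 has {1,2,3,5,8}; box has {1,2,3,4,5,6,8,9} → only 7 remains.
H8 = 5: row 8 has {2,3,6,7,8,9}; col 8 has {1,2,3,4,8}; box has {1,3,6,7,8} → only 5 remains.
J8 = 4: row 8 has {2,3,5,6,7,8,9}; col 9 has {1,3,6,8}; box has {1,3,5,6,7,8} → only 4 remains.
B9 = 7: row 9 has {1,3,4,5,6,8}; col 2 has {2,3,6,8,9}; box has {3,4,6,8,9} → only 7 remains.
H9 = 9: row 9 has {1,3,4,5,6,7,8}; col 8 has {1,2,3,4,5,8}; box has {1,3,4,5,6,7,8} → only 9 remains.
J9 = 2: row 9 has {1,3,4,5,6,7,8,9}; col 9 has {1,3,4,6,8}; box has {1,3,4,5,6,7,8,9} → only 2 remains.
D2 = 6: row 2 has {1,2,3,4,5,7,9}; col 4 has {1,2,3,5,7,8}; box has {2,3,4,5,7,9} → only 6 remains.
E2 = 8: row 2 has {1,2,3,4,5,6,7,9}; col 5 has {2,3,4,5,9}; box has {2,3,4,5,6,7,9} → only 8 remains.
E3 = 1: row 3 has {2,3,4,6,9}; col 5 has {2,3,4,5,8,9}; box has {2,3,4,5,6,7,8,9} → only 1 remains.
H3 = 7: row 3 has {1,2,3,4,6,9}; col 8 has {1,2,3,4,5,8,9}; box has {1,2,3,4,6,9} → only 7 remains.
J3 = 5: row 3 has {1,2,3,4,6,7,9}; col 9 has {1,2,3,4,6,8}; box has {1,2,3,4,6,7,9} → only 5 remains.
F4 = 1: row 4 has {2,3,8}; col 6 has {2,4,5,6,7,8,9}; box has {2,5,8} → only 1 remains.
H4 = 6: row 4 has {1,2,3,8}; col 8 has {1,2,3,4,5,7,8,9}; box has {1,3,8} → only 6 remains.
A5 = 9: row 5 has {1,3,5,8}; col 1 has {3,4,6,7,8}; box has {2,3,6,8} → only 9 remains.
B5 = 4: row 5 has {1,3,5,8,9}; col 2 has {2,3,6,7,8,9}; box has {2,3,6,8,9} → only 4 remains.
G5 = 2: row 5 has {1,3,4,5,8,9}; col 7 has {1,3,6,7,9}; box has {1,3,6,8} → only 2 remains.
J5 = 7: row 5 has {1,2,3,4,5,8,9}; col 9 has {1,2,3,4,5,6,8}; box has {1,2,3,6,8} → only 7 remains.
C6 = 7: row 6 has {2,6,8}; col 3 has {1,2,3,4,5,6,8,9}; box has {2,3,4,6,8,9} → only 7 remains.
F6 = 3: row 6 has {2,6,7,8}; col 6 has {1,2,4,5,6,7,8,9}; box has {1,2,5,8} → only 3 remains.
J6 = 9: row 6 has {2,3,6,7,8}; col 9 has {1,2,3,4,5,6,7,8}; box has {1,2,3,6,7,8} → only 9 remains.

9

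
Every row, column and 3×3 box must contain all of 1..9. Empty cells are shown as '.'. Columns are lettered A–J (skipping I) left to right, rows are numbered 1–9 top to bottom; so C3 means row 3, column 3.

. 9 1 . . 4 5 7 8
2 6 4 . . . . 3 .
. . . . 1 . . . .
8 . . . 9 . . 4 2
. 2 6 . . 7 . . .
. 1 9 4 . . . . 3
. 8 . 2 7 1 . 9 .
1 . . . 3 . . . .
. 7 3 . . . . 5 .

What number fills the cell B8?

A1 = 3 (sole candidate).
D1 = 6 (sole candidate).
E1 = 2 (sole candidate).
B3 = 5 (sole candidate).
B4 = 3 (sole candidate).
C7 = 5 (sole candidate).
B8 = 4: row 8 has {1,3}; col 2 has {1,2,3,5,6,7,8,9}; box has {1,3,5,7,8} → only 4 remains.

4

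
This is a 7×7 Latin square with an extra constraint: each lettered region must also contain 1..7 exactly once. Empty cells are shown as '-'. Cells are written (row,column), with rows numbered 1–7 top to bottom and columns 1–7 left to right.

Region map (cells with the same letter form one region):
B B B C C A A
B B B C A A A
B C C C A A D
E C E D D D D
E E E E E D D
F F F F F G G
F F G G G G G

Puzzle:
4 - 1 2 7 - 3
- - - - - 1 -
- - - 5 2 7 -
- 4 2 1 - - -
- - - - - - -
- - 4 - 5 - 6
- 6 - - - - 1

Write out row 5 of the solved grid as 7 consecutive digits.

(1,2) = 5: row 1 has {1,2,3,4,7}; col 2 has {4,6}; region has {1,4} → only 5 remains.
(1,6) = 6: row 1 has {1,2,3,4,5,7}; col 6 has {1,7}; region has {1,2,3,7} → only 6 remains.
(2,5) = 4: row 2 has {1}; col 5 has {2,5,7}; region has {1,2,3,6,7} → only 4 remains.
(2,7) = 5: row 2 has {1,4}; col 7 has {1,3,6}; region has {1,2,3,4,6,7} → only 5 remains.
(3,7) = 4: row 3 has {2,5,7}; col 7 has {1,3,5,6}; region has {1} → only 4 remains.
(4,7) = 7: row 4 has {1,2,4}; col 7 has {1,3,4,5,6}; region has {1,4} → only 7 remains.
(5,7) = 2: row 5 has {}; col 7 has {1,3,4,5,6,7}; region has {1,4,7} → only 2 remains.
(7,5) = 3: row 7 has {1,6}; col 5 has {2,4,5,7}; region has {1,6} → only 3 remains.
(4,5) = 6: row 4 has {1,2,4,7}; col 5 has {2,3,4,5,7}; region has {1,2,4,7} → only 6 remains.
(5,5) = 1: row 5 has {2}; col 5 has {2,3,4,5,6,7}; region has {2} → only 1 remains.
(6,6) = 2: row 6 has {4,5,6}; col 6 has {1,6,7}; region has {1,3,6} → only 2 remains.
(3,2) = 1: in row 3, 1 can only go here (every other open cell in that row sees a 1).
(5,4) = 4: in row 5, 4 can only go here (every other open cell in that row sees a 4).
(7,4) = 7: row 7 has {1,3,6}; col 4 has {1,2,4,5}; region has {1,2,3,6} → only 7 remains.
(6,4) = 3: row 6 has {2,4,5,6}; col 4 has {1,2,4,5,7}; region has {4,5,6} → only 3 remains.
(7,1) = 2: row 7 has {1,3,6,7}; col 1 has {4}; region has {3,4,5,6} → only 2 remains.
(7,3) = 5: row 7 has {1,2,3,6,7}; col 3 has {1,2,4}; region has {1,2,3,6,7} → only 5 remains.
(7,6) = 4: row 7 has {1,2,3,5,6,7}; col 6 has {1,2,6,7}; region has {1,2,3,5,6,7} → only 4 remains.
(2,4) = 6: row 2 has {1,4,5}; col 4 has {1,2,3,4,5,7}; region has {1,2,4,5,7} → only 6 remains.
(3,3) = 3: row 3 has {1,2,4,5,7}; col 3 has {1,2,4,5}; region has {1,2,4,5,6,7} → only 3 remains.
(6,2) = 7: row 6 has {2,3,4,5,6}; col 2 has {1,4,5,6}; region has {2,3,4,5,6} → only 7 remains.
(2,3) = 7: row 2 has {1,4,5,6}; col 3 has {1,2,3,4,5}; region has {1,4,5} → only 7 remains.
(3,1) = 6: row 3 has {1,2,3,4,5,7}; col 1 has {2,4}; region has {1,4,5,7} → only 6 remains.
(5,2) = 3: row 5 has {1,2,4}; col 2 has {1,4,5,6,7}; region has {1,2,4} → only 3 remains.
(5,3) = 6: row 5 has {1,2,3,4}; col 3 has {1,2,3,4,5,7}; region has {1,2,3,4} → only 6 remains.
(5,6) = 5: row 5 has {1,2,3,4,6}; col 6 has {1,2,4,6,7}; region has {1,2,4,6,7} → only 5 remains.
(6,1) = 1: row 6 has {2,3,4,5,6,7}; col 1 has {2,4,6}; region has {2,3,4,5,6,7} → only 1 remains.
(2,1) = 3: row 2 has {1,4,5,6,7}; col 1 has {1,2,4,6}; region has {1,4,5,6,7} → only 3 remains.
(2,2) = 2: row 2 has {1,3,4,5,6,7}; col 2 has {1,3,4,5,6,7}; region has {1,3,4,5,6,7} → only 2 remains.
(4,1) = 5: row 4 has {1,2,4,6,7}; col 1 has {1,2,3,4,6}; region has {1,2,3,4,6} → only 5 remains.
(4,6) = 3: row 4 has {1,2,4,5,6,7}; col 6 has {1,2,4,5,6,7}; region has {1,2,4,5,6,7} → only 3 remains.
(5,1) = 7: row 5 has {1,2,3,4,5,6}; col 1 has {1,2,3,4,5,6}; region has {1,2,3,4,5,6} → only 7 remains.

7364152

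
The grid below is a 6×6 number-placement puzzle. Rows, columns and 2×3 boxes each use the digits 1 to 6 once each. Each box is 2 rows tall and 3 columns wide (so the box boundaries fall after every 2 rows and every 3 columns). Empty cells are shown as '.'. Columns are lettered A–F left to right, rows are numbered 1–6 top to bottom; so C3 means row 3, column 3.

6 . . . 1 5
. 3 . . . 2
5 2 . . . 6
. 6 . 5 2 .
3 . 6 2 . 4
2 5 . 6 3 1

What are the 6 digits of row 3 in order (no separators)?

B1 = 4: row 1 has {1,5,6}; col 2 has {2,3,5,6}; box has {3,6} → only 4 remains.
C1 = 2: row 1 has {1,4,5,6}; col 3 has {6}; box has {3,4,6} → only 2 remains.
D1 = 3: row 1 has {1,2,4,5,6}; col 4 has {2,5,6}; box has {1,2,5} → only 3 remains.
A2 = 1: row 2 has {2,3}; col 1 has {2,3,5,6}; box has {2,3,4,6} → only 1 remains.
C2 = 5: row 2 has {1,2,3}; col 3 has {2,6}; box has {1,2,3,4,6} → only 5 remains.
D2 = 4: row 2 has {1,2,3,5}; col 4 has {2,3,5,6}; box has {1,2,3,5} → only 4 remains.
E2 = 6: row 2 has {1,2,3,4,5}; col 5 has {1,2,3}; box has {1,2,3,4,5} → only 6 remains.
D3 = 1: row 3 has {2,5,6}; col 4 has {2,3,4,5,6}; box has {2,5,6} → only 1 remains.
E3 = 4: row 3 has {1,2,5,6}; col 5 has {1,2,3,6}; box has {1,2,5,6} → only 4 remains.
A4 = 4: row 4 has {2,5,6}; col 1 has {1,2,3,5,6}; box has {2,5,6} → only 4 remains.
F4 = 3: row 4 has {2,4,5,6}; col 6 has {1,2,4,5,6}; box has {1,2,4,5,6} → only 3 remains.
B5 = 1: row 5 has {2,3,4,6}; col 2 has {2,3,4,5,6}; box has {2,3,5,6} → only 1 remains.
E5 = 5: row 5 has {1,2,3,4,6}; col 5 has {1,2,3,4,6}; box has {1,2,3,4,6} → only 5 remains.
C6 = 4: row 6 has {1,2,3,5,6}; col 3 has {2,5,6}; box has {1,2,3,5,6} → only 4 remains.
C3 = 3: row 3 has {1,2,4,5,6}; col 3 has {2,4,5,6}; box has {2,4,5,6} → only 3 remains.

523146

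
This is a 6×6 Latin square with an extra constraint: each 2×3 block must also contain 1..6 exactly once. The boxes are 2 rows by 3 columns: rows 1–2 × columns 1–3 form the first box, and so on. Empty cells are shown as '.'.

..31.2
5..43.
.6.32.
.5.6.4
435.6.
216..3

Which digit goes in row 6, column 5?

row 1, column 1 = 6 (sole candidate).
row 1, column 2 = 4 (sole candidate).
row 1, column 5 = 5 (sole candidate).
row 2, column 2 = 2 (sole candidate).
row 2, column 3 = 1 (sole candidate).
row 2, column 6 = 6 (sole candidate).
row 3, column 1 = 1 (sole candidate).
row 3, column 3 = 4 (sole candidate).
row 3, column 6 = 5 (sole candidate).
row 4, column 1 = 3 (sole candidate).
row 4, column 3 = 2 (sole candidate).
row 4, column 5 = 1 (sole candidate).
row 5, column 4 = 2 (sole candidate).
row 5, column 6 = 1 (sole candidate).
row 6, column 4 = 5 (sole candidate).
row 6, column 5 = 4: row 6 has {1,2,3,5,6}; col 5 has {1,2,3,5,6}; box has {1,2,3,5,6} → only 4 remains.

4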